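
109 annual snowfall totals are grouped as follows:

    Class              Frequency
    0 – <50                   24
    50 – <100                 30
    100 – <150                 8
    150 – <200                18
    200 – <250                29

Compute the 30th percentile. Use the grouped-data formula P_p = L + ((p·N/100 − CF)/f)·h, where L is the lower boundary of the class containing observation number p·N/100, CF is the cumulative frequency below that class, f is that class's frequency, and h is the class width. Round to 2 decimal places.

N = 109; target position k = 30/100 · 109 = 32.7.
Cumulative frequencies: 24, 54, 62, 80, 109.
Observation 32.7 falls in the class 50 – <100.
L = 50, CF = 24, f = 30, h = 50.
P30 = 50 + ((32.7 − 24)/30)·50 = 50 + 14.5 = 64.5.

64.50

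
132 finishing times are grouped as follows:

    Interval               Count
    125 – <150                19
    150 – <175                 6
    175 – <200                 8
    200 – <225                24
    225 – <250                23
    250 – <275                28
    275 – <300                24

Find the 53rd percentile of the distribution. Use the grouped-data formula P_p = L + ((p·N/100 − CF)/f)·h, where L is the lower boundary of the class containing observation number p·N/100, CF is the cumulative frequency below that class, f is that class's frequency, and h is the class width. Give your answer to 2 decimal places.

239.09

N = 132; target position k = 53/100 · 132 = 69.96.
Cumulative frequencies: 19, 25, 33, 57, 80, 108, 132.
Observation 69.96 falls in the class 225 – <250.
L = 225, CF = 57, f = 23, h = 25.
P53 = 225 + ((69.96 − 57)/23)·25 = 225 + 14.087 = 239.087.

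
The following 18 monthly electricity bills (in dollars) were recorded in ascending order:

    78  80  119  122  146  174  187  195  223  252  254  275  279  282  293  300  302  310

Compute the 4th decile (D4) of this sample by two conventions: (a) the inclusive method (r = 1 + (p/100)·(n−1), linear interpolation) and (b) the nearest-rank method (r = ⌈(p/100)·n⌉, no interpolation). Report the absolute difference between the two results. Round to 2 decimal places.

n = 18.
(a) r = 7.8; between ranks 7 (187) and 8 (195): 193.4.
(b) the nearest-rank method: rank 8 → 195.
|193.4 − 195| = 1.6.

1.60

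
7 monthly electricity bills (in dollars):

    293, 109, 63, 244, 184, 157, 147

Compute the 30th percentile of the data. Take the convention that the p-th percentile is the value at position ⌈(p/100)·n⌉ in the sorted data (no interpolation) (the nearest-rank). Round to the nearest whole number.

147

Sorted: 63, 109, 147, 157, 184, 244, 293.
n = 7.
Position = ⌈30/100 · 7⌉ = ⌈2.1⌉ = 3.
The value at rank 3 is 147.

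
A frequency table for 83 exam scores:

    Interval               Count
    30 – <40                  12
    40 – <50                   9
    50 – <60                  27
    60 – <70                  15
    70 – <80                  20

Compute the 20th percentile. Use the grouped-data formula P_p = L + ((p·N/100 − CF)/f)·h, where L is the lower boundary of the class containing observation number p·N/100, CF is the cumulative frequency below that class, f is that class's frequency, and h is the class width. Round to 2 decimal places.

N = 83; target position k = 20/100 · 83 = 16.6.
Cumulative frequencies: 12, 21, 48, 63, 83.
Observation 16.6 falls in the class 40 – <50.
L = 40, CF = 12, f = 9, h = 10.
P20 = 40 + ((16.6 − 12)/9)·10 = 40 + 5.11111 = 45.1111.

45.11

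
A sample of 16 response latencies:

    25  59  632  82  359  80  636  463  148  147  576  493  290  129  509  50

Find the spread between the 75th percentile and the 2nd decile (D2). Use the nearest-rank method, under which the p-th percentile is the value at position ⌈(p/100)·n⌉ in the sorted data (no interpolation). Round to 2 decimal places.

413.00

Sorted: 25, 50, 59, 80, 82, 129, 147, 148, 290, 359, 463, 493, 509, 576, 632, 636.
n = 16.
P20: rank ⌈20/100·16⌉ = 4 → 80.
P75: rank ⌈75/100·16⌉ = 12 → 493.
Difference: 493 − 80 = 413.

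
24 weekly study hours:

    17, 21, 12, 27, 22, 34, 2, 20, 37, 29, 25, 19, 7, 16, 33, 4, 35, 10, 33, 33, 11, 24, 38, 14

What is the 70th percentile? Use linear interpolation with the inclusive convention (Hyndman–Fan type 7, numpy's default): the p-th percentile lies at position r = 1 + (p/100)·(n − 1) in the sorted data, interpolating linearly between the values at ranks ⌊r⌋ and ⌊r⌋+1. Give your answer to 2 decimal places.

Sorted: 2, 4, 7, 10, 11, 12, 14, 16, 17, 19, 20, 21, 22, 24, 25, 27, 29, 33, 33, 33, 34, 35, 37, 38.
n = 24.
r = 1 + (70/100)·(24 − 1) = 1 + 16.1 = 17.1.
Rank 17 is 29 and rank 18 is 33.
Interpolate: 29 + 0.1·(33 − 29) = 29 + 0.1·4 = 29.4.

29.40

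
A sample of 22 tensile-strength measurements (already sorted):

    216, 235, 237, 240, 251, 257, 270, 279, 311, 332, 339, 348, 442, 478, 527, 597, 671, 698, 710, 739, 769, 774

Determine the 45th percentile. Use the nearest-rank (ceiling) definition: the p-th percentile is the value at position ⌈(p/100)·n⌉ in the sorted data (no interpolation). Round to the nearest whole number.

n = 22.
Position = ⌈45/100 · 22⌉ = ⌈9.9⌉ = 10.
The value at rank 10 is 332.

332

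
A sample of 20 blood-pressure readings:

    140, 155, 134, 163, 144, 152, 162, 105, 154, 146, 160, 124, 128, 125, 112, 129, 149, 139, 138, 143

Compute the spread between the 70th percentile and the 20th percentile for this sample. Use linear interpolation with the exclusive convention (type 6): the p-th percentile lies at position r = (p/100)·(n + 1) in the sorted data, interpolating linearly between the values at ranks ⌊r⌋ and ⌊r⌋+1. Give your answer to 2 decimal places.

25.50

Sorted: 105, 112, 124, 125, 128, 129, 134, 138, 139, 140, 143, 144, 146, 149, 152, 154, 155, 160, 162, 163.
n = 20.
P20: r = 4.2; ranks 4–5 are 125, 128; interpolating gives 125.6.
P70: r = 14.7; ranks 14–15 are 149, 152; interpolating gives 151.1.
Difference: 151.1 − 125.6 = 25.5.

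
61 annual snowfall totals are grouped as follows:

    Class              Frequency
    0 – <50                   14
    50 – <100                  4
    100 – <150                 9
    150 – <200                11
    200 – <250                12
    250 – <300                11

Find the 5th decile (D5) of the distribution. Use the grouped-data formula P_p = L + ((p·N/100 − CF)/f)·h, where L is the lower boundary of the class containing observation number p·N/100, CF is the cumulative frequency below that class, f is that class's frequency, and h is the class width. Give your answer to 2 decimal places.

165.91

N = 61; target position k = 50/100 · 61 = 30.5.
Cumulative frequencies: 14, 18, 27, 38, 50, 61.
Observation 30.5 falls in the class 150 – <200.
L = 150, CF = 27, f = 11, h = 50.
P50 = 150 + ((30.5 − 27)/11)·50 = 150 + 15.9091 = 165.909.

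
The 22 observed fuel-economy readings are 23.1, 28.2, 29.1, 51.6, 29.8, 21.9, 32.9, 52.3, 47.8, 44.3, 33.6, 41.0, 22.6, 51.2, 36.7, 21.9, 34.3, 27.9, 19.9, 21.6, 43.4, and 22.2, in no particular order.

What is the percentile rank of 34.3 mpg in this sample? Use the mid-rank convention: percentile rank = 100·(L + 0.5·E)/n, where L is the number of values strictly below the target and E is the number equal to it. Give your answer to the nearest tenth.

61.4

Sorted: 19.9, 21.6, 21.9, 21.9, 22.2, 22.6, 23.1, 27.9, 28.2, 29.1, 29.8, 32.9, 33.6, 34.3, 36.7, 41.0, 43.4, 44.3, 47.8, 51.2, 51.6, 52.3.
Count below 34.3: L = 13; count equal: E = 1; n = 22.
Percentile rank = 100·(13 + 0.5·1)/22 = 100·13.5/22 = 61.36.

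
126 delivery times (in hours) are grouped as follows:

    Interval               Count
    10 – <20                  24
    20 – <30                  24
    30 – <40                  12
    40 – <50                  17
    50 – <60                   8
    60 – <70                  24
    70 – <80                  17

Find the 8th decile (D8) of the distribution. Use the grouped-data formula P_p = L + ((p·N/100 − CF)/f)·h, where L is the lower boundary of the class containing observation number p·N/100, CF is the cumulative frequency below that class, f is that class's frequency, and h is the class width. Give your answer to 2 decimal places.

N = 126; target position k = 80/100 · 126 = 100.8.
Cumulative frequencies: 24, 48, 60, 77, 85, 109, 126.
Observation 100.8 falls in the class 60 – <70.
L = 60, CF = 85, f = 24, h = 10.
P80 = 60 + ((100.8 − 85)/24)·10 = 60 + 6.58333 = 66.5833.

66.58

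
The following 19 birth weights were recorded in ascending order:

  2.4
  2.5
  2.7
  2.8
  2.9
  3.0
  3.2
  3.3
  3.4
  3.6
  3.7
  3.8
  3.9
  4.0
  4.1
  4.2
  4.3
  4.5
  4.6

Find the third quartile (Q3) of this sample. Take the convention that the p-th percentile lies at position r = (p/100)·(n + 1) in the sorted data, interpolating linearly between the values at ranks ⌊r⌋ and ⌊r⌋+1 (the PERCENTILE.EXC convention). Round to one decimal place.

4.1

n = 19.
r = (75/100)·(19 + 1) = 15.
r is an integer, so P75 is the value at rank 15: 4.1.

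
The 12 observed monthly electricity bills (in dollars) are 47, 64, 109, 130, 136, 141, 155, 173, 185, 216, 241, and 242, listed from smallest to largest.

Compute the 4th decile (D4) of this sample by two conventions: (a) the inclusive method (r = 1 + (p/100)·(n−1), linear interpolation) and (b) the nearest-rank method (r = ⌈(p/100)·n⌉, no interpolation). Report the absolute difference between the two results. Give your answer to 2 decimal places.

2.00

n = 12.
(a) r = 5.4; between ranks 5 (136) and 6 (141): 138.
(b) the nearest-rank method: rank 5 → 136.
|138 − 136| = 2.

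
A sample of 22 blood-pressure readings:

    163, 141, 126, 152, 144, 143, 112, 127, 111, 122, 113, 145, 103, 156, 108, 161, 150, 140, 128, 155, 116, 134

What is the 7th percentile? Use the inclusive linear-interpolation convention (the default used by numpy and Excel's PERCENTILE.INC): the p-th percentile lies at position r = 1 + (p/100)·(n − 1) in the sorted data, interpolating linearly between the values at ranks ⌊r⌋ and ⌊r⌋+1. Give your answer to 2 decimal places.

Sorted: 103, 108, 111, 112, 113, 116, 122, 126, 127, 128, 134, 140, 141, 143, 144, 145, 150, 152, 155, 156, 161, 163.
n = 22.
r = 1 + (7/100)·(22 − 1) = 1 + 1.47 = 2.47.
Rank 2 is 108 and rank 3 is 111.
Interpolate: 108 + 0.47·(111 − 108) = 108 + 0.47·3 = 109.41.

109.41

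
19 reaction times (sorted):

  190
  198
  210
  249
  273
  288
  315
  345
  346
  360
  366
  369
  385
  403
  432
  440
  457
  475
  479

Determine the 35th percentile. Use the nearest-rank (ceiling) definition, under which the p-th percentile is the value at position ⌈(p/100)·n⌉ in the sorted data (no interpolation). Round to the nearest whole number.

315

n = 19.
Position = ⌈35/100 · 19⌉ = ⌈6.65⌉ = 7.
The value at rank 7 is 315.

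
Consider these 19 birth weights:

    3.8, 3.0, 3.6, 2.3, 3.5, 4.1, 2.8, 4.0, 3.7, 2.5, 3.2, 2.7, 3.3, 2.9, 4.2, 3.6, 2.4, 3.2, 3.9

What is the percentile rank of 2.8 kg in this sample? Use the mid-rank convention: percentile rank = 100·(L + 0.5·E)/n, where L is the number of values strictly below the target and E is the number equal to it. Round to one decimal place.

Sorted: 2.3, 2.4, 2.5, 2.7, 2.8, 2.9, 3.0, 3.2, 3.2, 3.3, 3.5, 3.6, 3.6, 3.7, 3.8, 3.9, 4.0, 4.1, 4.2.
Count below 2.8: L = 4; count equal: E = 1; n = 19.
Percentile rank = 100·(4 + 0.5·1)/19 = 100·4.5/19 = 23.68.

23.7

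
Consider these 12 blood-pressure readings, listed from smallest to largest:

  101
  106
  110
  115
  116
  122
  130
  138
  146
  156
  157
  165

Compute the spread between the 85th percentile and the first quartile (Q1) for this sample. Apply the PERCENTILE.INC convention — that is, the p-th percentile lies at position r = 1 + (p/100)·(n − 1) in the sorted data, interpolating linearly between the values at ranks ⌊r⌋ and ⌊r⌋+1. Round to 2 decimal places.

n = 12.
P25: r = 3.75; ranks 3–4 are 110, 115; interpolating gives 113.75.
P85: r = 10.35; ranks 10–11 are 156, 157; interpolating gives 156.35.
Difference: 156.35 − 113.75 = 42.6.

42.60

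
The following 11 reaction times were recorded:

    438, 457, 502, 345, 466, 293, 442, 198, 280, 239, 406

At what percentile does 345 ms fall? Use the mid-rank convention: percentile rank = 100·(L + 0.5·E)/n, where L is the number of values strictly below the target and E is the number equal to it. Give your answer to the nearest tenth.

Sorted: 198, 239, 280, 293, 345, 406, 438, 442, 457, 466, 502.
Count below 345: L = 4; count equal: E = 1; n = 11.
Percentile rank = 100·(4 + 0.5·1)/11 = 100·4.5/11 = 40.91.

40.9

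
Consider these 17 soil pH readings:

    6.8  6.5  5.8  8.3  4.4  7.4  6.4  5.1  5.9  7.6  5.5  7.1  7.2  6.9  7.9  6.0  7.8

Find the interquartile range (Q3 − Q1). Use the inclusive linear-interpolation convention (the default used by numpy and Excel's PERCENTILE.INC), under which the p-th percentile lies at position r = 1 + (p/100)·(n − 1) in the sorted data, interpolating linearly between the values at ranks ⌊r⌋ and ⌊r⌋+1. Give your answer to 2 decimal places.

1.50

Sorted: 4.4, 5.1, 5.5, 5.8, 5.9, 6.0, 6.4, 6.5, 6.8, 6.9, 7.1, 7.2, 7.4, 7.6, 7.8, 7.9, 8.3.
n = 17.
P25: r = 5 (integer) → 5.9.
P75: r = 13 (integer) → 7.4.
Difference: 7.4 − 5.9 = 1.5.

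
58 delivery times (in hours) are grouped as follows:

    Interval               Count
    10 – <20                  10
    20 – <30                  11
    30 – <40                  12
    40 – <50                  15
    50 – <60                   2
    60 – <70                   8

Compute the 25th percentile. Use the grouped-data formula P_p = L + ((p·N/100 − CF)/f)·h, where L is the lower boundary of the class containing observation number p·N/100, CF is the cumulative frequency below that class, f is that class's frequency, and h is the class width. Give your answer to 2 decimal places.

24.09

N = 58; target position k = 25/100 · 58 = 14.5.
Cumulative frequencies: 10, 21, 33, 48, 50, 58.
Observation 14.5 falls in the class 20 – <30.
L = 20, CF = 10, f = 11, h = 10.
P25 = 20 + ((14.5 − 10)/11)·10 = 20 + 4.09091 = 24.0909.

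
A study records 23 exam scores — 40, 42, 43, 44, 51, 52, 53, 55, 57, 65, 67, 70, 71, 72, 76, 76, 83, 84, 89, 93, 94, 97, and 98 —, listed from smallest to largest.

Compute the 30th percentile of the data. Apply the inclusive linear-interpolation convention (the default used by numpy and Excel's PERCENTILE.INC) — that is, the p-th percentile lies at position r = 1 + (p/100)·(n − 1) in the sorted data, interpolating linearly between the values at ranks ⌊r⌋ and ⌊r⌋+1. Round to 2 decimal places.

54.20

n = 23.
r = 1 + (30/100)·(23 − 1) = 1 + 6.6 = 7.6.
Rank 7 is 53 and rank 8 is 55.
Interpolate: 53 + 0.6·(55 − 53) = 53 + 0.6·2 = 54.2.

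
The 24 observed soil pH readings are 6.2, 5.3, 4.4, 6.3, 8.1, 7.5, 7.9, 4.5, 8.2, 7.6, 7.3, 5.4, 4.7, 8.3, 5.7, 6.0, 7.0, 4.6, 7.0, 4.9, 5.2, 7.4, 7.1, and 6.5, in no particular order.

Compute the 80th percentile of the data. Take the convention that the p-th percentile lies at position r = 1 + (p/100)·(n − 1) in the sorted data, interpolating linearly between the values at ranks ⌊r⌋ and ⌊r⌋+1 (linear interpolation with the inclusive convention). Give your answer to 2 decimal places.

Sorted: 4.4, 4.5, 4.6, 4.7, 4.9, 5.2, 5.3, 5.4, 5.7, 6.0, 6.2, 6.3, 6.5, 7.0, 7.0, 7.1, 7.3, 7.4, 7.5, 7.6, 7.9, 8.1, 8.2, 8.3.
n = 24.
r = 1 + (80/100)·(24 − 1) = 1 + 18.4 = 19.4.
Rank 19 is 7.5 and rank 20 is 7.6.
Interpolate: 7.5 + 0.4·(7.6 − 7.5) = 7.5 + 0.4·0.1 = 7.54.

7.54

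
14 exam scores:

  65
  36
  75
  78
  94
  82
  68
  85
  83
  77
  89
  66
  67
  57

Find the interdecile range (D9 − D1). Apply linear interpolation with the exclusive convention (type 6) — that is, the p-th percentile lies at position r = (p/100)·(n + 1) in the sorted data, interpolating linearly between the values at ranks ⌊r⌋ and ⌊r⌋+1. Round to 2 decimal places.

Sorted: 36, 57, 65, 66, 67, 68, 75, 77, 78, 82, 83, 85, 89, 94.
n = 14.
P10: r = 1.5; ranks 1–2 are 36, 57; interpolating gives 46.5.
P90: r = 13.5; ranks 13–14 are 89, 94; interpolating gives 91.5.
Difference: 91.5 − 46.5 = 45.

45.00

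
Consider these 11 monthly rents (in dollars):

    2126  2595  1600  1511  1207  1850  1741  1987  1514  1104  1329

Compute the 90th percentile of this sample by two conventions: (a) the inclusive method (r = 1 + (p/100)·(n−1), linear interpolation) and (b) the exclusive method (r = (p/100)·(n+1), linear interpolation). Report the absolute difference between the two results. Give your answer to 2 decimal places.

375.20

Sorted: 1104, 1207, 1329, 1511, 1514, 1600, 1741, 1850, 1987, 2126, 2595.
n = 11.
(a) r = 10 → value at rank 10 = 2126.
(b) r = 10.8; between ranks 10 (2126) and 11 (2595): 2501.2.
|2126 − 2501.2| = 375.2.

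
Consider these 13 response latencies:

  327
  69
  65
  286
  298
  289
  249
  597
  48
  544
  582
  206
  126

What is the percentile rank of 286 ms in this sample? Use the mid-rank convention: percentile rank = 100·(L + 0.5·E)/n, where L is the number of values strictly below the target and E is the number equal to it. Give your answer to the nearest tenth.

Sorted: 48, 65, 69, 126, 206, 249, 286, 289, 298, 327, 544, 582, 597.
Count below 286: L = 6; count equal: E = 1; n = 13.
Percentile rank = 100·(6 + 0.5·1)/13 = 100·6.5/13 = 50.

50.0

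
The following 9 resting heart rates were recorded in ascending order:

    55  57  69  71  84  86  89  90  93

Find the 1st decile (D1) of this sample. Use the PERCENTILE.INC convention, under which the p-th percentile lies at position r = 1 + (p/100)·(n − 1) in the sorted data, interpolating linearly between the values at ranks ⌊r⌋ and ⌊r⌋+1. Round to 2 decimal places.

n = 9.
r = 1 + (10/100)·(9 − 1) = 1 + 0.8 = 1.8.
Rank 1 is 55 and rank 2 is 57.
Interpolate: 55 + 0.8·(57 − 55) = 55 + 0.8·2 = 56.6.

56.60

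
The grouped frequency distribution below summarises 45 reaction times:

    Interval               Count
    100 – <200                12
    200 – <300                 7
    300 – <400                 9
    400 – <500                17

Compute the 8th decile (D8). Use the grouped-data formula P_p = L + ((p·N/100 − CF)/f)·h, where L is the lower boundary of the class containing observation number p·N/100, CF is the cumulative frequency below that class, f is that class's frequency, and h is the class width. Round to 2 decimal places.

N = 45; target position k = 80/100 · 45 = 36.
Cumulative frequencies: 12, 19, 28, 45.
Observation 36 falls in the class 400 – <500.
L = 400, CF = 28, f = 17, h = 100.
P80 = 400 + ((36 − 28)/17)·100 = 400 + 47.0588 = 447.059.

447.06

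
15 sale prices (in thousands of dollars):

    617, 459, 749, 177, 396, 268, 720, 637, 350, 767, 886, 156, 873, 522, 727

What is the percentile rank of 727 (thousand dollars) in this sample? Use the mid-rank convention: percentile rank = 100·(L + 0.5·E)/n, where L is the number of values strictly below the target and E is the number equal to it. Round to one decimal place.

70.0

Sorted: 156, 177, 268, 350, 396, 459, 522, 617, 637, 720, 727, 749, 767, 873, 886.
Count below 727: L = 10; count equal: E = 1; n = 15.
Percentile rank = 100·(10 + 0.5·1)/15 = 100·10.5/15 = 70.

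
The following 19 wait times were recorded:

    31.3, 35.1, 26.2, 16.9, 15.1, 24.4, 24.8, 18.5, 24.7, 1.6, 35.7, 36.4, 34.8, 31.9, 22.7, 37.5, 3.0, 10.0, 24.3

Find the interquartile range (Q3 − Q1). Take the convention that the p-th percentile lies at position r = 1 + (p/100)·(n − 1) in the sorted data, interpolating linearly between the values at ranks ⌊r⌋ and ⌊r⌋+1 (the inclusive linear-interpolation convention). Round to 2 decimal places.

Sorted: 1.6, 3.0, 10.0, 15.1, 16.9, 18.5, 22.7, 24.3, 24.4, 24.7, 24.8, 26.2, 31.3, 31.9, 34.8, 35.1, 35.7, 36.4, 37.5.
n = 19.
P25: r = 5.5; ranks 5–6 are 16.9, 18.5; interpolating gives 17.7.
P75: r = 14.5; ranks 14–15 are 31.9, 34.8; interpolating gives 33.35.
Difference: 33.35 − 17.7 = 15.65.

15.65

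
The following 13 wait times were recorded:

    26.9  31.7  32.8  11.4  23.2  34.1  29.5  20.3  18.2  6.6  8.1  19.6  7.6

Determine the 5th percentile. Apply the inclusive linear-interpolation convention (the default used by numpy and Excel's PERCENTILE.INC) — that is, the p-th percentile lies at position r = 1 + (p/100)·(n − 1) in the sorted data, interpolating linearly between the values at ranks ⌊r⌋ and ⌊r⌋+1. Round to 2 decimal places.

7.20

Sorted: 6.6, 7.6, 8.1, 11.4, 18.2, 19.6, 20.3, 23.2, 26.9, 29.5, 31.7, 32.8, 34.1.
n = 13.
r = 1 + (5/100)·(13 − 1) = 1 + 0.6 = 1.6.
Rank 1 is 6.6 and rank 2 is 7.6.
Interpolate: 6.6 + 0.6·(7.6 − 6.6) = 6.6 + 0.6·1 = 7.2.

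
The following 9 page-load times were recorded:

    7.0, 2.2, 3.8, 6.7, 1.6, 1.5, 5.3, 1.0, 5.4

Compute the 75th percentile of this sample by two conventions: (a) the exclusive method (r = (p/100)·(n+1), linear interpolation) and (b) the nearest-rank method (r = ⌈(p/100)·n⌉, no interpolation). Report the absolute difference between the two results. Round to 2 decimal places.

0.65

Sorted: 1.0, 1.5, 1.6, 2.2, 3.8, 5.3, 5.4, 6.7, 7.0.
n = 9.
(a) r = 7.5; between ranks 7 (5.4) and 8 (6.7): 6.05.
(b) the nearest-rank method: rank 7 → 5.4.
|6.05 − 5.4| = 0.65.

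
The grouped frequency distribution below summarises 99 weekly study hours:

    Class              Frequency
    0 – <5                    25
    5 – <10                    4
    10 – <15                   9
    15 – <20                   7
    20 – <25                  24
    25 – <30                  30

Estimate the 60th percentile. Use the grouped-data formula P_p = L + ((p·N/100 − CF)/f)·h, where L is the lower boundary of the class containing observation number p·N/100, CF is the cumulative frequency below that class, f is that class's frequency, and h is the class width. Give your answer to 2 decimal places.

23.00

N = 99; target position k = 60/100 · 99 = 59.4.
Cumulative frequencies: 25, 29, 38, 45, 69, 99.
Observation 59.4 falls in the class 20 – <25.
L = 20, CF = 45, f = 24, h = 5.
P60 = 20 + ((59.4 − 45)/24)·5 = 20 + 3 = 23.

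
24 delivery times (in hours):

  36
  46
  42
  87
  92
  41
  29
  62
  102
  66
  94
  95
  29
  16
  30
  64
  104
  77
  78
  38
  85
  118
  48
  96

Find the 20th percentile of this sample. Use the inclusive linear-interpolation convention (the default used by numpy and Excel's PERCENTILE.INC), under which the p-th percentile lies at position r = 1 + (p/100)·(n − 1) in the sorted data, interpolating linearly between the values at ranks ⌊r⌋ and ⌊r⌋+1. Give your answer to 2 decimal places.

Sorted: 16, 29, 29, 30, 36, 38, 41, 42, 46, 48, 62, 64, 66, 77, 78, 85, 87, 92, 94, 95, 96, 102, 104, 118.
n = 24.
r = 1 + (20/100)·(24 − 1) = 1 + 4.6 = 5.6.
Rank 5 is 36 and rank 6 is 38.
Interpolate: 36 + 0.6·(38 − 36) = 36 + 0.6·2 = 37.2.

37.20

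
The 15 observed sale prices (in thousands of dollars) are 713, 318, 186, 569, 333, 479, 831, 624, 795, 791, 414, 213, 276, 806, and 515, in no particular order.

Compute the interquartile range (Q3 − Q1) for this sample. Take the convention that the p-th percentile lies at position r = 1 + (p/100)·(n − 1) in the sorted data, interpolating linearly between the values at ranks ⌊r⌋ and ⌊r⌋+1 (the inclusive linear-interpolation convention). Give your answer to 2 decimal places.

426.50

Sorted: 186, 213, 276, 318, 333, 414, 479, 515, 569, 624, 713, 791, 795, 806, 831.
n = 15.
P25: r = 4.5; ranks 4–5 are 318, 333; interpolating gives 325.5.
P75: r = 11.5; ranks 11–12 are 713, 791; interpolating gives 752.
Difference: 752 − 325.5 = 426.5.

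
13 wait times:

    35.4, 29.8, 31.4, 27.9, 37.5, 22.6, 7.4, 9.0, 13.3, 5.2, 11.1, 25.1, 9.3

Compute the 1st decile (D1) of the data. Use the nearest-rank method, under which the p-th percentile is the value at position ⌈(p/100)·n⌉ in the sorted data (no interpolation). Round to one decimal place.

Sorted: 5.2, 7.4, 9.0, 9.3, 11.1, 13.3, 22.6, 25.1, 27.9, 29.8, 31.4, 35.4, 37.5.
n = 13.
Position = ⌈10/100 · 13⌉ = ⌈1.3⌉ = 2.
The value at rank 2 is 7.4.

7.4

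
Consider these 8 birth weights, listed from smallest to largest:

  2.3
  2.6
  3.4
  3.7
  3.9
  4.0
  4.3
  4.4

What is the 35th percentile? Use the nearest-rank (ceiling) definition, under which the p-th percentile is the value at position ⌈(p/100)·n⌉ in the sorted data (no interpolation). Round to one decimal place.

3.4

n = 8.
Position = ⌈35/100 · 8⌉ = ⌈2.8⌉ = 3.
The value at rank 3 is 3.4.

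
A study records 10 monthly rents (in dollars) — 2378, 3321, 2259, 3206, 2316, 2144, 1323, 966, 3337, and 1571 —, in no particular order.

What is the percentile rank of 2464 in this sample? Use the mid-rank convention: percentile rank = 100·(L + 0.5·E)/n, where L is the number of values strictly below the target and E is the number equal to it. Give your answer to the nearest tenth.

Sorted: 966, 1323, 1571, 2144, 2259, 2316, 2378, 3206, 3321, 3337.
Count below 2464: L = 7; count equal: E = 0; n = 10.
Percentile rank = 100·(7 + 0.5·0)/10 = 100·7/10 = 70.

70.0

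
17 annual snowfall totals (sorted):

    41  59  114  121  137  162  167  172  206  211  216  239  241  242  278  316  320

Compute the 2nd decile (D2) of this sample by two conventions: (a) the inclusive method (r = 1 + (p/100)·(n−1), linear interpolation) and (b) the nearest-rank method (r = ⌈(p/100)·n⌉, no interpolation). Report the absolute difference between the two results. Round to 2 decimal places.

n = 17.
(a) r = 4.2; between ranks 4 (121) and 5 (137): 124.2.
(b) the nearest-rank method: rank 4 → 121.
|124.2 − 121| = 3.2.

3.20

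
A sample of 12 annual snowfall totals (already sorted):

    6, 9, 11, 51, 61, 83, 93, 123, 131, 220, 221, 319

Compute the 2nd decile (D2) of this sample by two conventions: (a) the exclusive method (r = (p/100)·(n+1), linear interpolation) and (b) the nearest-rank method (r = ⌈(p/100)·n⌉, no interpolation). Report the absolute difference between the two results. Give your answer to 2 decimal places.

n = 12.
(a) r = 2.6; between ranks 2 (9) and 3 (11): 10.2.
(b) the nearest-rank method: rank 3 → 11.
|10.2 − 11| = 0.8.

0.80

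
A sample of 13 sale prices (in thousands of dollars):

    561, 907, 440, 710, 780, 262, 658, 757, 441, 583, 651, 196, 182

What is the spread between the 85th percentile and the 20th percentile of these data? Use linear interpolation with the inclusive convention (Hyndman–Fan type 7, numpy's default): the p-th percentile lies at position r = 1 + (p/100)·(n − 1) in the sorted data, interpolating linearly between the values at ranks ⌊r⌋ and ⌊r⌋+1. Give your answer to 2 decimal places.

Sorted: 182, 196, 262, 440, 441, 561, 583, 651, 658, 710, 757, 780, 907.
n = 13.
P20: r = 3.4; ranks 3–4 are 262, 440; interpolating gives 333.2.
P85: r = 11.2; ranks 11–12 are 757, 780; interpolating gives 761.6.
Difference: 761.6 − 333.2 = 428.4.

428.40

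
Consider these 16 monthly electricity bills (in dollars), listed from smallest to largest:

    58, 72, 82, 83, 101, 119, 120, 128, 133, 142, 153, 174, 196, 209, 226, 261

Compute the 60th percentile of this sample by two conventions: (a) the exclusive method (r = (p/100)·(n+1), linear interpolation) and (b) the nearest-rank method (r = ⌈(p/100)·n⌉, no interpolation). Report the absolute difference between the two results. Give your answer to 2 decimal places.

2.20

n = 16.
(a) r = 10.2; between ranks 10 (142) and 11 (153): 144.2.
(b) the nearest-rank method: rank 10 → 142.
|144.2 − 142| = 2.2.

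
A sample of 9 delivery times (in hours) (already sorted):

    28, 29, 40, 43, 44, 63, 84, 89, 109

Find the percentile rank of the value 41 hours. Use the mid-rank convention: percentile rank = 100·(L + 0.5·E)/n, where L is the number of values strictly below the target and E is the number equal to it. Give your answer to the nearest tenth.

33.3

Count below 41: L = 3; count equal: E = 0; n = 9.
Percentile rank = 100·(3 + 0.5·0)/9 = 100·3/9 = 33.33.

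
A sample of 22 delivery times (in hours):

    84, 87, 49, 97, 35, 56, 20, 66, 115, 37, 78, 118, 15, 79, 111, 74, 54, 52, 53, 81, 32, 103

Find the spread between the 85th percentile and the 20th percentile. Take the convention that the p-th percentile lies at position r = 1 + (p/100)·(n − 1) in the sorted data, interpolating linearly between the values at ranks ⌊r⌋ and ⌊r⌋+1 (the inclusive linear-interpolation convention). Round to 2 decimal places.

Sorted: 15, 20, 32, 35, 37, 49, 52, 53, 54, 56, 66, 74, 78, 79, 81, 84, 87, 97, 103, 111, 115, 118.
n = 22.
P20: r = 5.2; ranks 5–6 are 37, 49; interpolating gives 39.4.
P85: r = 18.85; ranks 18–19 are 97, 103; interpolating gives 102.1.
Difference: 102.1 − 39.4 = 62.7.

62.70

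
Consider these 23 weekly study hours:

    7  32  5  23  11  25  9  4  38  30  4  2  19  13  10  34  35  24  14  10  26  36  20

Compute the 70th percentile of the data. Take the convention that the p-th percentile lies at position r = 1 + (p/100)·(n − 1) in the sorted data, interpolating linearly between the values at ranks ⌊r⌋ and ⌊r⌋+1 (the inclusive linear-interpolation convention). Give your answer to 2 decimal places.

25.40

Sorted: 2, 4, 4, 5, 7, 9, 10, 10, 11, 13, 14, 19, 20, 23, 24, 25, 26, 30, 32, 34, 35, 36, 38.
n = 23.
r = 1 + (70/100)·(23 − 1) = 1 + 15.4 = 16.4.
Rank 16 is 25 and rank 17 is 26.
Interpolate: 25 + 0.4·(26 − 25) = 25 + 0.4·1 = 25.4.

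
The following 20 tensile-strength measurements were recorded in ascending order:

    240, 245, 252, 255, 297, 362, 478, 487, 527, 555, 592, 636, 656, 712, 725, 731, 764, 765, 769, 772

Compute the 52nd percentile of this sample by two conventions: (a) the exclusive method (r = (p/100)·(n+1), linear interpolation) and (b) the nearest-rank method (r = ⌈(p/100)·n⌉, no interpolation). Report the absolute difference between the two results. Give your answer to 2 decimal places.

2.96

n = 20.
(a) r = 10.92; between ranks 10 (555) and 11 (592): 589.04.
(b) the nearest-rank method: rank 11 → 592.
|589.04 − 592| = 2.96.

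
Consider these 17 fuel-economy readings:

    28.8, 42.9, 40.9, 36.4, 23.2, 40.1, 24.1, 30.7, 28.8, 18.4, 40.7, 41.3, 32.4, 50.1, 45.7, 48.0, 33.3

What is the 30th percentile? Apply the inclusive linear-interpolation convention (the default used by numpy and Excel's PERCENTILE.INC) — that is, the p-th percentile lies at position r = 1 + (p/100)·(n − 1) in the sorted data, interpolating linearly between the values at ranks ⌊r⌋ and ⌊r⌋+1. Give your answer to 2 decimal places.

Sorted: 18.4, 23.2, 24.1, 28.8, 28.8, 30.7, 32.4, 33.3, 36.4, 40.1, 40.7, 40.9, 41.3, 42.9, 45.7, 48.0, 50.1.
n = 17.
r = 1 + (30/100)·(17 − 1) = 1 + 4.8 = 5.8.
Rank 5 is 28.8 and rank 6 is 30.7.
Interpolate: 28.8 + 0.8·(30.7 − 28.8) = 28.8 + 0.8·1.9 = 30.32.

30.32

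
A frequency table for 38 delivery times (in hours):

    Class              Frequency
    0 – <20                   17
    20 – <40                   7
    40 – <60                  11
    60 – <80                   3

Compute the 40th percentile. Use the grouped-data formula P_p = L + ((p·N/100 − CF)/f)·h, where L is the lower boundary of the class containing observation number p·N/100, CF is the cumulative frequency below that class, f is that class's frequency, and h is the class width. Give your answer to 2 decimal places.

N = 38; target position k = 40/100 · 38 = 15.2.
Cumulative frequencies: 17, 24, 35, 38.
Observation 15.2 falls in the class 0 – <20.
L = 0, CF = 0, f = 17, h = 20.
P40 = 0 + ((15.2 − 0)/17)·20 = 0 + 17.8824 = 17.8824.

17.88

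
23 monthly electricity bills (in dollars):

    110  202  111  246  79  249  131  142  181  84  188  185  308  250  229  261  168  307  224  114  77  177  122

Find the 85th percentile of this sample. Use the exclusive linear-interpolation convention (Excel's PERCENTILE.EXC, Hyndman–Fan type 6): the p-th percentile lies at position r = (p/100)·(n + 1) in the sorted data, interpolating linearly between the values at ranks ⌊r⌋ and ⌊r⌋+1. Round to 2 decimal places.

Sorted: 77, 79, 84, 110, 111, 114, 122, 131, 142, 168, 177, 181, 185, 188, 202, 224, 229, 246, 249, 250, 261, 307, 308.
n = 23.
r = (85/100)·(23 + 1) = 20.4.
Rank 20 is 250 and rank 21 is 261.
Interpolate: 250 + 0.4·(261 − 250) = 250 + 0.4·11 = 254.4.

254.40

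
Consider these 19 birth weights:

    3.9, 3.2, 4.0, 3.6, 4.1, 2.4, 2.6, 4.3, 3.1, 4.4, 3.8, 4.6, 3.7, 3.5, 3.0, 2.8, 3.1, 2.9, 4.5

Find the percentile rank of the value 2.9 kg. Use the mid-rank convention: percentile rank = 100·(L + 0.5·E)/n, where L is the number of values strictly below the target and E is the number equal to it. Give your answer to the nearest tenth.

18.4

Sorted: 2.4, 2.6, 2.8, 2.9, 3.0, 3.1, 3.1, 3.2, 3.5, 3.6, 3.7, 3.8, 3.9, 4.0, 4.1, 4.3, 4.4, 4.5, 4.6.
Count below 2.9: L = 3; count equal: E = 1; n = 19.
Percentile rank = 100·(3 + 0.5·1)/19 = 100·3.5/19 = 18.42.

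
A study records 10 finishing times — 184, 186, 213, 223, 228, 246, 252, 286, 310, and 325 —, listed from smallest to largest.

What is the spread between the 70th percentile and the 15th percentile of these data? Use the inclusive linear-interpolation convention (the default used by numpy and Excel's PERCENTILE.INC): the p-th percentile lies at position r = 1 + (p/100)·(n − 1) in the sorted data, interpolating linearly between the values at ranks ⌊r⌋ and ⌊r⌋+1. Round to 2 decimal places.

n = 10.
P15: r = 2.35; ranks 2–3 are 186, 213; interpolating gives 195.45.
P70: r = 7.3; ranks 7–8 are 252, 286; interpolating gives 262.2.
Difference: 262.2 − 195.45 = 66.75.

66.75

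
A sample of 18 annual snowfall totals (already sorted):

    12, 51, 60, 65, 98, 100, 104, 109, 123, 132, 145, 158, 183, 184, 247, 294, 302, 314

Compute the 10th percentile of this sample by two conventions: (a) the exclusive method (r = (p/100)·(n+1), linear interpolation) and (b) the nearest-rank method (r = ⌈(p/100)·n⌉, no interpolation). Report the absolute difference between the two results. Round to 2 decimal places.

3.90

n = 18.
(a) r = 1.9; between ranks 1 (12) and 2 (51): 47.1.
(b) the nearest-rank method: rank 2 → 51.
|47.1 − 51| = 3.9.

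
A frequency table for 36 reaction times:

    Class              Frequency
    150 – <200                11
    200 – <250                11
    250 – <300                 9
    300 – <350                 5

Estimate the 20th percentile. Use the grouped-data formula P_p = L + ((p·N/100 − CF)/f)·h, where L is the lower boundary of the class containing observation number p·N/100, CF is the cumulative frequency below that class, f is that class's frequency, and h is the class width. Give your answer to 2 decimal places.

182.73

N = 36; target position k = 20/100 · 36 = 7.2.
Cumulative frequencies: 11, 22, 31, 36.
Observation 7.2 falls in the class 150 – <200.
L = 150, CF = 0, f = 11, h = 50.
P20 = 150 + ((7.2 − 0)/11)·50 = 150 + 32.7273 = 182.727.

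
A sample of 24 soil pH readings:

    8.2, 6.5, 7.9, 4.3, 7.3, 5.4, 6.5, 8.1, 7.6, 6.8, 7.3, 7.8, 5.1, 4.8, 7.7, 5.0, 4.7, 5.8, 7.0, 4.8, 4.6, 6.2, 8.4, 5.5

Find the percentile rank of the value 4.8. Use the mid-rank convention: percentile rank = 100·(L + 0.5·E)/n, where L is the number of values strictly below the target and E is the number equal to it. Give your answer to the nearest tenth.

16.7

Sorted: 4.3, 4.6, 4.7, 4.8, 4.8, 5.0, 5.1, 5.4, 5.5, 5.8, 6.2, 6.5, 6.5, 6.8, 7.0, 7.3, 7.3, 7.6, 7.7, 7.8, 7.9, 8.1, 8.2, 8.4.
Count below 4.8: L = 3; count equal: E = 2; n = 24.
Percentile rank = 100·(3 + 0.5·2)/24 = 100·4/24 = 16.67.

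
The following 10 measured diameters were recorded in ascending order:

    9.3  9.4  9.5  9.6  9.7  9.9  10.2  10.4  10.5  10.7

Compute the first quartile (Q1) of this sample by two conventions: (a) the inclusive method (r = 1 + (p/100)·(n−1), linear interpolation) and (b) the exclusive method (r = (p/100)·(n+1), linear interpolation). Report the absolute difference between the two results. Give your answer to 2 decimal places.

0.05

n = 10.
(a) r = 3.25; between ranks 3 (9.5) and 4 (9.6): 9.525.
(b) r = 2.75; between ranks 2 (9.4) and 3 (9.5): 9.475.
|9.525 − 9.475| = 0.05.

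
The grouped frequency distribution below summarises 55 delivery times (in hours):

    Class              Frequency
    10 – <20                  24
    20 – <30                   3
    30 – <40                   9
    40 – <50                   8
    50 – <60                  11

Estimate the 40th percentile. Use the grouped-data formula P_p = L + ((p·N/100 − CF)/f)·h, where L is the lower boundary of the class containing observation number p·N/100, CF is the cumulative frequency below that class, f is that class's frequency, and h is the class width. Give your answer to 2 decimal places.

19.17

N = 55; target position k = 40/100 · 55 = 22.
Cumulative frequencies: 24, 27, 36, 44, 55.
Observation 22 falls in the class 10 – <20.
L = 10, CF = 0, f = 24, h = 10.
P40 = 10 + ((22 − 0)/24)·10 = 10 + 9.16667 = 19.1667.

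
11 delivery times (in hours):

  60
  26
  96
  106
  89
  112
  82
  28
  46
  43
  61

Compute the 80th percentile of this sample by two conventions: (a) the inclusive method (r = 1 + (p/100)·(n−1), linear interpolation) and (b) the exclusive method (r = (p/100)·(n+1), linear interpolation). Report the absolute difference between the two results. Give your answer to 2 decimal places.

Sorted: 26, 28, 43, 46, 60, 61, 82, 89, 96, 106, 112.
n = 11.
(a) r = 9 → value at rank 9 = 96.
(b) r = 9.6; between ranks 9 (96) and 10 (106): 102.
|96 − 102| = 6.

6.00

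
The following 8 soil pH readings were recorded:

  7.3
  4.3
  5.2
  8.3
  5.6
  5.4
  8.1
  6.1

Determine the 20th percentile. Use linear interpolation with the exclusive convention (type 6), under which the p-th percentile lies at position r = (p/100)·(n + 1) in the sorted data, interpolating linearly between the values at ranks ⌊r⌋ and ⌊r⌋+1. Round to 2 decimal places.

Sorted: 4.3, 5.2, 5.4, 5.6, 6.1, 7.3, 8.1, 8.3.
n = 8.
r = (20/100)·(8 + 1) = 1.8.
Rank 1 is 4.3 and rank 2 is 5.2.
Interpolate: 4.3 + 0.8·(5.2 − 4.3) = 4.3 + 0.8·0.9 = 5.02.

5.02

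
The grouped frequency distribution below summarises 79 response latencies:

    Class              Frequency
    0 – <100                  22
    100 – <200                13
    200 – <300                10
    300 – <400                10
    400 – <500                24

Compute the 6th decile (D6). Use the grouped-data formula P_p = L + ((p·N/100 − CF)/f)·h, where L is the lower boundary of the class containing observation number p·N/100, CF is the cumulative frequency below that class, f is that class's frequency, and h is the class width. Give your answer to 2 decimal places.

N = 79; target position k = 60/100 · 79 = 47.4.
Cumulative frequencies: 22, 35, 45, 55, 79.
Observation 47.4 falls in the class 300 – <400.
L = 300, CF = 45, f = 10, h = 100.
P60 = 300 + ((47.4 − 45)/10)·100 = 300 + 24 = 324.

324.00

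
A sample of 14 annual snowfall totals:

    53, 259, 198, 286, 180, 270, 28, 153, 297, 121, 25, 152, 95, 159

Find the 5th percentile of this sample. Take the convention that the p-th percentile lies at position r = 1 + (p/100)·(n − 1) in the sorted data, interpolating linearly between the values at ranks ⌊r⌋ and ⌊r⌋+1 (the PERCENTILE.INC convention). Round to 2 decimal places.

Sorted: 25, 28, 53, 95, 121, 152, 153, 159, 180, 198, 259, 270, 286, 297.
n = 14.
r = 1 + (5/100)·(14 − 1) = 1 + 0.65 = 1.65.
Rank 1 is 25 and rank 2 is 28.
Interpolate: 25 + 0.65·(28 − 25) = 25 + 0.65·3 = 26.95.

26.95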